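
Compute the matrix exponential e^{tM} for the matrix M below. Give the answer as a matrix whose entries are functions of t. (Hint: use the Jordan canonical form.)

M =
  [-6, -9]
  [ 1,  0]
e^{tM} =
  [-3*t*exp(-3*t) + exp(-3*t), -9*t*exp(-3*t)]
  [t*exp(-3*t), 3*t*exp(-3*t) + exp(-3*t)]

Strategy: write M = P · J · P⁻¹ where J is a Jordan canonical form, so e^{tM} = P · e^{tJ} · P⁻¹, and e^{tJ} can be computed block-by-block.

M has Jordan form
J =
  [-3,  1]
  [ 0, -3]
(up to reordering of blocks).

Per-block formulas:
  For a 2×2 Jordan block J_2(-3): exp(t · J_2(-3)) = e^(-3t)·(I + t·N), where N is the 2×2 nilpotent shift.

After assembling e^{tJ} and conjugating by P, we get:

e^{tM} =
  [-3*t*exp(-3*t) + exp(-3*t), -9*t*exp(-3*t)]
  [t*exp(-3*t), 3*t*exp(-3*t) + exp(-3*t)]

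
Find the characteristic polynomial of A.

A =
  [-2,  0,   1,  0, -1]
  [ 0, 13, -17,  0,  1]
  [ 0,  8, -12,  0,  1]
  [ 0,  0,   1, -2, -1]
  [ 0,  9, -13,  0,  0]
x^5 + 3*x^4 - 16*x^3 - 88*x^2 - 144*x - 80

Expanding det(x·I − A) (e.g. by cofactor expansion or by noting that A is similar to its Jordan form J, which has the same characteristic polynomial as A) gives
  χ_A(x) = x^5 + 3*x^4 - 16*x^3 - 88*x^2 - 144*x - 80
which factors as (x - 5)*(x + 2)^4. The eigenvalues (with algebraic multiplicities) are λ = -2 with multiplicity 4, λ = 5 with multiplicity 1.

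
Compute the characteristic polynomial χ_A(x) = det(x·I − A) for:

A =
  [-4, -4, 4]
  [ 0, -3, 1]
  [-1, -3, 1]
x^3 + 6*x^2 + 12*x + 8

Expanding det(x·I − A) (e.g. by cofactor expansion or by noting that A is similar to its Jordan form J, which has the same characteristic polynomial as A) gives
  χ_A(x) = x^3 + 6*x^2 + 12*x + 8
which factors as (x + 2)^3. The eigenvalues (with algebraic multiplicities) are λ = -2 with multiplicity 3.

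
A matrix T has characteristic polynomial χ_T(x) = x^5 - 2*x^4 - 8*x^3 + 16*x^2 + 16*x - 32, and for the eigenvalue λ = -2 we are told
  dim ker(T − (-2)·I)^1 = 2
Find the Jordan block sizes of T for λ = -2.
Block sizes for λ = -2: [1, 1]

From the dimensions of kernels of powers, the number of Jordan blocks of size at least j is d_j − d_{j−1} where d_j = dim ker(N^j) (with d_0 = 0). Computing the differences gives [2].
The number of blocks of size exactly k is (#blocks of size ≥ k) − (#blocks of size ≥ k + 1), so the partition is: 2 block(s) of size 1.
In nonincreasing order the block sizes are [1, 1].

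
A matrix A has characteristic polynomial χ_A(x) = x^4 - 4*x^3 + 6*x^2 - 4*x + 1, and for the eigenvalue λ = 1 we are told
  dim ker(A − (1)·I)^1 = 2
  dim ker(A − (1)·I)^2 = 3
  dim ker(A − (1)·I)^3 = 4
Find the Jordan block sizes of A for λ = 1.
Block sizes for λ = 1: [3, 1]

From the dimensions of kernels of powers, the number of Jordan blocks of size at least j is d_j − d_{j−1} where d_j = dim ker(N^j) (with d_0 = 0). Computing the differences gives [2, 1, 1].
The number of blocks of size exactly k is (#blocks of size ≥ k) − (#blocks of size ≥ k + 1), so the partition is: 1 block(s) of size 1, 1 block(s) of size 3.
In nonincreasing order the block sizes are [3, 1].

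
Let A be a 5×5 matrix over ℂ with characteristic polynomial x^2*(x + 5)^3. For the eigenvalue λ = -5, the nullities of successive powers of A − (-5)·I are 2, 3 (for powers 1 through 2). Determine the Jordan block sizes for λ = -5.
Block sizes for λ = -5: [2, 1]

From the dimensions of kernels of powers, the number of Jordan blocks of size at least j is d_j − d_{j−1} where d_j = dim ker(N^j) (with d_0 = 0). Computing the differences gives [2, 1].
The number of blocks of size exactly k is (#blocks of size ≥ k) − (#blocks of size ≥ k + 1), so the partition is: 1 block(s) of size 1, 1 block(s) of size 2.
In nonincreasing order the block sizes are [2, 1].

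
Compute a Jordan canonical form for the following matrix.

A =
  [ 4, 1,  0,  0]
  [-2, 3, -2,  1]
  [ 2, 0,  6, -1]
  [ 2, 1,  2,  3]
J_3(4) ⊕ J_1(4)

The characteristic polynomial is
  det(x·I − A) = x^4 - 16*x^3 + 96*x^2 - 256*x + 256 = (x - 4)^4

Eigenvalues and multiplicities (the geometric multiplicity of λ is n − rank(A − λI), which equals the number of Jordan blocks for λ):
  λ = 4: algebraic multiplicity = 4, geometric multiplicity = 2

Determining the block sizes for each eigenvalue:
  λ = 4: with am = 4 and gm = 2, the partition is not yet determined (e.g. several partitions of 4 into 2 parts exist). Let N = A − (4)·I. Computing rank(N^1) = 2, rank(N^2) = 1, rank(N^3) = 0; the number of blocks of size ≥ j is rank(N^{j−1}) − rank(N^j), giving [2, 1, 1]. So we have 1 block(s) of size 3, 1 block(s) of size 1 → block sizes [3, 1]

Assembling the blocks gives a Jordan form
J =
  [4, 1, 0, 0]
  [0, 4, 1, 0]
  [0, 0, 4, 0]
  [0, 0, 0, 4]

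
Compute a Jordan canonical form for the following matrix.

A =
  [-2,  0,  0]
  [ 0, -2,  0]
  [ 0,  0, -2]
J_1(-2) ⊕ J_1(-2) ⊕ J_1(-2)

The characteristic polynomial is
  det(x·I − A) = x^3 + 6*x^2 + 12*x + 8 = (x + 2)^3

Eigenvalues and multiplicities (the geometric multiplicity of λ is n − rank(A − λI), which equals the number of Jordan blocks for λ):
  λ = -2: algebraic multiplicity = 3, geometric multiplicity = 3

Determining the block sizes for each eigenvalue:
  λ = -2: gm = am = 3, so every block has size 1 → block sizes [1, 1, 1]

Assembling the blocks gives a Jordan form
J =
  [-2,  0,  0]
  [ 0, -2,  0]
  [ 0,  0, -2]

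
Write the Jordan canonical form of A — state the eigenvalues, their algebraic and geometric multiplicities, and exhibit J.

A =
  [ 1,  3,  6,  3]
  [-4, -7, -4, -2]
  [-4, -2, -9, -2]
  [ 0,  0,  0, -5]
J_2(-5) ⊕ J_1(-5) ⊕ J_1(-5)

The characteristic polynomial is
  det(x·I − A) = x^4 + 20*x^3 + 150*x^2 + 500*x + 625 = (x + 5)^4

Eigenvalues and multiplicities (the geometric multiplicity of λ is n − rank(A − λI), which equals the number of Jordan blocks for λ):
  λ = -5: algebraic multiplicity = 4, geometric multiplicity = 3

Determining the block sizes for each eigenvalue:
  λ = -5: 3 blocks summing to 4 forces exactly one block of size 2 and the rest size 1 → block sizes [2, 1, 1]

Assembling the blocks gives a Jordan form
J =
  [-5,  1,  0,  0]
  [ 0, -5,  0,  0]
  [ 0,  0, -5,  0]
  [ 0,  0,  0, -5]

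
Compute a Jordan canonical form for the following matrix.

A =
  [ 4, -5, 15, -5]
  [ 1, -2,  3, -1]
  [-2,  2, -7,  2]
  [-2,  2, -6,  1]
J_2(-1) ⊕ J_1(-1) ⊕ J_1(-1)

The characteristic polynomial is
  det(x·I − A) = x^4 + 4*x^3 + 6*x^2 + 4*x + 1 = (x + 1)^4

Eigenvalues and multiplicities (the geometric multiplicity of λ is n − rank(A − λI), which equals the number of Jordan blocks for λ):
  λ = -1: algebraic multiplicity = 4, geometric multiplicity = 3

Determining the block sizes for each eigenvalue:
  λ = -1: 3 blocks summing to 4 forces exactly one block of size 2 and the rest size 1 → block sizes [2, 1, 1]

Assembling the blocks gives a Jordan form
J =
  [-1,  1,  0,  0]
  [ 0, -1,  0,  0]
  [ 0,  0, -1,  0]
  [ 0,  0,  0, -1]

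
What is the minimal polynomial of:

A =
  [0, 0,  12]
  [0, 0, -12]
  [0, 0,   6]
x^2 - 6*x

The characteristic polynomial is χ_A(x) = x^2*(x - 6), so the eigenvalues are known. The minimal polynomial is
  m_A(x) = Π_λ (x − λ)^{k_λ}
where k_λ is the size of the *largest* Jordan block for λ (equivalently, the smallest k with (A − λI)^k v = 0 for every generalised eigenvector v of λ).

  λ = 0: largest Jordan block has size 1, contributing (x − 0)
  λ = 6: largest Jordan block has size 1, contributing (x − 6)

So m_A(x) = x*(x - 6) = x^2 - 6*x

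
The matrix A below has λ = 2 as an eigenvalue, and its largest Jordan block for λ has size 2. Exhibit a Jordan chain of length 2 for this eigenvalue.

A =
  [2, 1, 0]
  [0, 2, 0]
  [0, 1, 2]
A Jordan chain for λ = 2 of length 2:
v_1 = (1, 0, 1)ᵀ
v_2 = (0, 1, 0)ᵀ

Let N = A − (2)·I. We want v_2 with N^2 v_2 = 0 but N^1 v_2 ≠ 0; then v_{j-1} := N · v_j for j = 2, …, 2.

Pick v_2 = (0, 1, 0)ᵀ.
Then v_1 = N · v_2 = (1, 0, 1)ᵀ.

Sanity check: (A − (2)·I) v_1 = (0, 0, 0)ᵀ = 0. ✓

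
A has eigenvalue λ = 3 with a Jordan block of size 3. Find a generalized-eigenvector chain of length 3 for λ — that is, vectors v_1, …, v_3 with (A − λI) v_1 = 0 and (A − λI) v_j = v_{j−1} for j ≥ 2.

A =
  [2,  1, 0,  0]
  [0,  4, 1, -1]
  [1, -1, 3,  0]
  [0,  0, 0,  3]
A Jordan chain for λ = 3 of length 3:
v_1 = (1, 1, -1, 0)ᵀ
v_2 = (-1, 0, 1, 0)ᵀ
v_3 = (1, 0, 0, 0)ᵀ

Let N = A − (3)·I. We want v_3 with N^3 v_3 = 0 but N^2 v_3 ≠ 0; then v_{j-1} := N · v_j for j = 3, …, 2.

Pick v_3 = (1, 0, 0, 0)ᵀ.
Then v_2 = N · v_3 = (-1, 0, 1, 0)ᵀ.
Then v_1 = N · v_2 = (1, 1, -1, 0)ᵀ.

Sanity check: (A − (3)·I) v_1 = (0, 0, 0, 0)ᵀ = 0. ✓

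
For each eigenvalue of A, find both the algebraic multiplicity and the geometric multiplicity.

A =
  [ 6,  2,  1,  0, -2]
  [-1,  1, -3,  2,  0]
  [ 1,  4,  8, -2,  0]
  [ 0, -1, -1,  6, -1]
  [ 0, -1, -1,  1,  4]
λ = 5: alg = 5, geom = 3

Step 1 — factor the characteristic polynomial to read off the algebraic multiplicities:
  χ_A(x) = (x - 5)^5

Step 2 — compute geometric multiplicities via the rank-nullity identity g(λ) = n − rank(A − λI):
  rank(A − (5)·I) = 2, so dim ker(A − (5)·I) = n − 2 = 3

Summary:
  λ = 5: algebraic multiplicity = 5, geometric multiplicity = 3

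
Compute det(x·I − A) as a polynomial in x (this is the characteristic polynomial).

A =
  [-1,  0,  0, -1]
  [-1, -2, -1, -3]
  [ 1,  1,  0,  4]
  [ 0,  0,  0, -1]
x^4 + 4*x^3 + 6*x^2 + 4*x + 1

Expanding det(x·I − A) (e.g. by cofactor expansion or by noting that A is similar to its Jordan form J, which has the same characteristic polynomial as A) gives
  χ_A(x) = x^4 + 4*x^3 + 6*x^2 + 4*x + 1
which factors as (x + 1)^4. The eigenvalues (with algebraic multiplicities) are λ = -1 with multiplicity 4.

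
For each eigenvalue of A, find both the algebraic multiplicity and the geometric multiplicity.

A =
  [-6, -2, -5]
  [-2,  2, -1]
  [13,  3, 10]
λ = 2: alg = 3, geom = 1

Step 1 — factor the characteristic polynomial to read off the algebraic multiplicities:
  χ_A(x) = (x - 2)^3

Step 2 — compute geometric multiplicities via the rank-nullity identity g(λ) = n − rank(A − λI):
  rank(A − (2)·I) = 2, so dim ker(A − (2)·I) = n − 2 = 1

Summary:
  λ = 2: algebraic multiplicity = 3, geometric multiplicity = 1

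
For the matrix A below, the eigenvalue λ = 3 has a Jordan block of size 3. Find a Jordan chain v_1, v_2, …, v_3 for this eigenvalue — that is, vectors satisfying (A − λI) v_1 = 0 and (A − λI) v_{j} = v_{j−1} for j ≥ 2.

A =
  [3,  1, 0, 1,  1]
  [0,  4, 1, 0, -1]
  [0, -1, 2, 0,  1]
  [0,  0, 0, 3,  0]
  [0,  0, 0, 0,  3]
A Jordan chain for λ = 3 of length 3:
v_1 = (1, 0, 0, 0, 0)ᵀ
v_2 = (1, 1, -1, 0, 0)ᵀ
v_3 = (0, 1, 0, 0, 0)ᵀ

Let N = A − (3)·I. We want v_3 with N^3 v_3 = 0 but N^2 v_3 ≠ 0; then v_{j-1} := N · v_j for j = 3, …, 2.

Pick v_3 = (0, 1, 0, 0, 0)ᵀ.
Then v_2 = N · v_3 = (1, 1, -1, 0, 0)ᵀ.
Then v_1 = N · v_2 = (1, 0, 0, 0, 0)ᵀ.

Sanity check: (A − (3)·I) v_1 = (0, 0, 0, 0, 0)ᵀ = 0. ✓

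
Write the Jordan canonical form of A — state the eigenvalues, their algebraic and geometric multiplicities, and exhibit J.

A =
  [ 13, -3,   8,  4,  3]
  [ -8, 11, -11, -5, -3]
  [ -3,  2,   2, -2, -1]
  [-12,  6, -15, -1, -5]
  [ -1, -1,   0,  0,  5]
J_3(6) ⊕ J_2(6)

The characteristic polynomial is
  det(x·I − A) = x^5 - 30*x^4 + 360*x^3 - 2160*x^2 + 6480*x - 7776 = (x - 6)^5

Eigenvalues and multiplicities (the geometric multiplicity of λ is n − rank(A − λI), which equals the number of Jordan blocks for λ):
  λ = 6: algebraic multiplicity = 5, geometric multiplicity = 2

Determining the block sizes for each eigenvalue:
  λ = 6: with am = 5 and gm = 2, the partition is not yet determined (e.g. several partitions of 5 into 2 parts exist). Let N = A − (6)·I. Computing rank(N^1) = 3, rank(N^2) = 1, rank(N^3) = 0; the number of blocks of size ≥ j is rank(N^{j−1}) − rank(N^j), giving [2, 2, 1]. So we have 1 block(s) of size 3, 1 block(s) of size 2 → block sizes [3, 2]

Assembling the blocks gives a Jordan form
J =
  [6, 1, 0, 0, 0]
  [0, 6, 1, 0, 0]
  [0, 0, 6, 0, 0]
  [0, 0, 0, 6, 1]
  [0, 0, 0, 0, 6]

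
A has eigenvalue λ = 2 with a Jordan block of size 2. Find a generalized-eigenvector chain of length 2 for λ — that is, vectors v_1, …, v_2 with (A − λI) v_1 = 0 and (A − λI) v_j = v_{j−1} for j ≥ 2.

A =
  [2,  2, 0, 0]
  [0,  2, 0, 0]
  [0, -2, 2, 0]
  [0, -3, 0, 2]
A Jordan chain for λ = 2 of length 2:
v_1 = (2, 0, -2, -3)ᵀ
v_2 = (0, 1, 0, 0)ᵀ

Let N = A − (2)·I. We want v_2 with N^2 v_2 = 0 but N^1 v_2 ≠ 0; then v_{j-1} := N · v_j for j = 2, …, 2.

Pick v_2 = (0, 1, 0, 0)ᵀ.
Then v_1 = N · v_2 = (2, 0, -2, -3)ᵀ.

Sanity check: (A − (2)·I) v_1 = (0, 0, 0, 0)ᵀ = 0. ✓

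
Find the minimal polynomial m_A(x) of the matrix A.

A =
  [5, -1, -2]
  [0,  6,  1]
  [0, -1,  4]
x^3 - 15*x^2 + 75*x - 125

The characteristic polynomial is χ_A(x) = (x - 5)^3, so the eigenvalues are known. The minimal polynomial is
  m_A(x) = Π_λ (x − λ)^{k_λ}
where k_λ is the size of the *largest* Jordan block for λ (equivalently, the smallest k with (A − λI)^k v = 0 for every generalised eigenvector v of λ).

  λ = 5: largest Jordan block has size 3, contributing (x − 5)^3

So m_A(x) = (x - 5)^3 = x^3 - 15*x^2 + 75*x - 125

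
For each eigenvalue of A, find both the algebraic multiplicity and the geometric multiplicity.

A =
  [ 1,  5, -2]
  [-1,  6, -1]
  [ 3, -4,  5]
λ = 4: alg = 3, geom = 1

Step 1 — factor the characteristic polynomial to read off the algebraic multiplicities:
  χ_A(x) = (x - 4)^3

Step 2 — compute geometric multiplicities via the rank-nullity identity g(λ) = n − rank(A − λI):
  rank(A − (4)·I) = 2, so dim ker(A − (4)·I) = n − 2 = 1

Summary:
  λ = 4: algebraic multiplicity = 3, geometric multiplicity = 1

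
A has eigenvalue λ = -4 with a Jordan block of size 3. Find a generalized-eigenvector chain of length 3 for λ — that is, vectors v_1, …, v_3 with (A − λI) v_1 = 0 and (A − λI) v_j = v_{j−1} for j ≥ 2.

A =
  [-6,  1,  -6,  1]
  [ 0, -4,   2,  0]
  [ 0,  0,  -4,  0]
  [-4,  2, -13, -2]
A Jordan chain for λ = -4 of length 3:
v_1 = (1, 0, 0, 2)ᵀ
v_2 = (-6, 2, 0, -13)ᵀ
v_3 = (0, 0, 1, 0)ᵀ

Let N = A − (-4)·I. We want v_3 with N^3 v_3 = 0 but N^2 v_3 ≠ 0; then v_{j-1} := N · v_j for j = 3, …, 2.

Pick v_3 = (0, 0, 1, 0)ᵀ.
Then v_2 = N · v_3 = (-6, 2, 0, -13)ᵀ.
Then v_1 = N · v_2 = (1, 0, 0, 2)ᵀ.

Sanity check: (A − (-4)·I) v_1 = (0, 0, 0, 0)ᵀ = 0. ✓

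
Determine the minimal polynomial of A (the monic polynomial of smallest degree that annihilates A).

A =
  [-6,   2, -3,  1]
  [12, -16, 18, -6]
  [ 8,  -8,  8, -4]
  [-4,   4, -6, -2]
x^2 + 8*x + 16

The characteristic polynomial is χ_A(x) = (x + 4)^4, so the eigenvalues are known. The minimal polynomial is
  m_A(x) = Π_λ (x − λ)^{k_λ}
where k_λ is the size of the *largest* Jordan block for λ (equivalently, the smallest k with (A − λI)^k v = 0 for every generalised eigenvector v of λ).

  λ = -4: largest Jordan block has size 2, contributing (x + 4)^2

So m_A(x) = (x + 4)^2 = x^2 + 8*x + 16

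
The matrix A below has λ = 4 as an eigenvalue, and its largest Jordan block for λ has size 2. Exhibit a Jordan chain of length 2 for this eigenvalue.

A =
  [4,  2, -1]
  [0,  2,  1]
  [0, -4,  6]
A Jordan chain for λ = 4 of length 2:
v_1 = (2, -2, -4)ᵀ
v_2 = (0, 1, 0)ᵀ

Let N = A − (4)·I. We want v_2 with N^2 v_2 = 0 but N^1 v_2 ≠ 0; then v_{j-1} := N · v_j for j = 2, …, 2.

Pick v_2 = (0, 1, 0)ᵀ.
Then v_1 = N · v_2 = (2, -2, -4)ᵀ.

Sanity check: (A − (4)·I) v_1 = (0, 0, 0)ᵀ = 0. ✓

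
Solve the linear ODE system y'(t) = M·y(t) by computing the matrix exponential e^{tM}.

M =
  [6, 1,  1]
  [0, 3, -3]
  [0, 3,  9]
e^{tM} =
  [exp(6*t), t*exp(6*t), t*exp(6*t)]
  [0, -3*t*exp(6*t) + exp(6*t), -3*t*exp(6*t)]
  [0, 3*t*exp(6*t), 3*t*exp(6*t) + exp(6*t)]

Strategy: write M = P · J · P⁻¹ where J is a Jordan canonical form, so e^{tM} = P · e^{tJ} · P⁻¹, and e^{tJ} can be computed block-by-block.

M has Jordan form
J =
  [6, 1, 0]
  [0, 6, 0]
  [0, 0, 6]
(up to reordering of blocks).

Per-block formulas:
  For a 2×2 Jordan block J_2(6): exp(t · J_2(6)) = e^(6t)·(I + t·N), where N is the 2×2 nilpotent shift.
  For a 1×1 block at λ = 6: exp(t · [6]) = [e^(6t)].

After assembling e^{tJ} and conjugating by P, we get:

e^{tM} =
  [exp(6*t), t*exp(6*t), t*exp(6*t)]
  [0, -3*t*exp(6*t) + exp(6*t), -3*t*exp(6*t)]
  [0, 3*t*exp(6*t), 3*t*exp(6*t) + exp(6*t)]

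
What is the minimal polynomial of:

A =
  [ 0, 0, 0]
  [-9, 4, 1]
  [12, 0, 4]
x^3 - 8*x^2 + 16*x

The characteristic polynomial is χ_A(x) = x*(x - 4)^2, so the eigenvalues are known. The minimal polynomial is
  m_A(x) = Π_λ (x − λ)^{k_λ}
where k_λ is the size of the *largest* Jordan block for λ (equivalently, the smallest k with (A − λI)^k v = 0 for every generalised eigenvector v of λ).

  λ = 0: largest Jordan block has size 1, contributing (x − 0)
  λ = 4: largest Jordan block has size 2, contributing (x − 4)^2

So m_A(x) = x*(x - 4)^2 = x^3 - 8*x^2 + 16*x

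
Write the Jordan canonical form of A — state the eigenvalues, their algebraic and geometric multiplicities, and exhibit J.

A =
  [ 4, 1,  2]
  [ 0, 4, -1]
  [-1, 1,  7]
J_3(5)

The characteristic polynomial is
  det(x·I − A) = x^3 - 15*x^2 + 75*x - 125 = (x - 5)^3

Eigenvalues and multiplicities (the geometric multiplicity of λ is n − rank(A − λI), which equals the number of Jordan blocks for λ):
  λ = 5: algebraic multiplicity = 3, geometric multiplicity = 1

Determining the block sizes for each eigenvalue:
  λ = 5: one block (gm = 1), so the single block has size am = 3 → block sizes [3]

Assembling the blocks gives a Jordan form
J =
  [5, 1, 0]
  [0, 5, 1]
  [0, 0, 5]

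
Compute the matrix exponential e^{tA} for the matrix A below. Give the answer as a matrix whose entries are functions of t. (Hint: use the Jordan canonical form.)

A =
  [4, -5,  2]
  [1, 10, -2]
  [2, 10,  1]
e^{tA} =
  [-t*exp(5*t) + exp(5*t), -5*t*exp(5*t), 2*t*exp(5*t)]
  [t*exp(5*t), 5*t*exp(5*t) + exp(5*t), -2*t*exp(5*t)]
  [2*t*exp(5*t), 10*t*exp(5*t), -4*t*exp(5*t) + exp(5*t)]

Strategy: write A = P · J · P⁻¹ where J is a Jordan canonical form, so e^{tA} = P · e^{tJ} · P⁻¹, and e^{tJ} can be computed block-by-block.

A has Jordan form
J =
  [5, 1, 0]
  [0, 5, 0]
  [0, 0, 5]
(up to reordering of blocks).

Per-block formulas:
  For a 2×2 Jordan block J_2(5): exp(t · J_2(5)) = e^(5t)·(I + t·N), where N is the 2×2 nilpotent shift.
  For a 1×1 block at λ = 5: exp(t · [5]) = [e^(5t)].

After assembling e^{tJ} and conjugating by P, we get:

e^{tA} =
  [-t*exp(5*t) + exp(5*t), -5*t*exp(5*t), 2*t*exp(5*t)]
  [t*exp(5*t), 5*t*exp(5*t) + exp(5*t), -2*t*exp(5*t)]
  [2*t*exp(5*t), 10*t*exp(5*t), -4*t*exp(5*t) + exp(5*t)]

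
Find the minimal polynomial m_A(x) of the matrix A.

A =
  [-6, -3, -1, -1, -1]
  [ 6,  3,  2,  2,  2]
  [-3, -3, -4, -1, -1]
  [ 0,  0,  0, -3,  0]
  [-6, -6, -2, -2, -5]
x^2 + 6*x + 9

The characteristic polynomial is χ_A(x) = (x + 3)^5, so the eigenvalues are known. The minimal polynomial is
  m_A(x) = Π_λ (x − λ)^{k_λ}
where k_λ is the size of the *largest* Jordan block for λ (equivalently, the smallest k with (A − λI)^k v = 0 for every generalised eigenvector v of λ).

  λ = -3: largest Jordan block has size 2, contributing (x + 3)^2

So m_A(x) = (x + 3)^2 = x^2 + 6*x + 9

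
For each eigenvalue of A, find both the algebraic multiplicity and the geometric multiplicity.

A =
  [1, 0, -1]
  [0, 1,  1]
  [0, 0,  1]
λ = 1: alg = 3, geom = 2

Step 1 — factor the characteristic polynomial to read off the algebraic multiplicities:
  χ_A(x) = (x - 1)^3

Step 2 — compute geometric multiplicities via the rank-nullity identity g(λ) = n − rank(A − λI):
  rank(A − (1)·I) = 1, so dim ker(A − (1)·I) = n − 1 = 2

Summary:
  λ = 1: algebraic multiplicity = 3, geometric multiplicity = 2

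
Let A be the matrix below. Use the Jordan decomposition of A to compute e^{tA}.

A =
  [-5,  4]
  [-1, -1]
e^{tA} =
  [-2*t*exp(-3*t) + exp(-3*t), 4*t*exp(-3*t)]
  [-t*exp(-3*t), 2*t*exp(-3*t) + exp(-3*t)]

Strategy: write A = P · J · P⁻¹ where J is a Jordan canonical form, so e^{tA} = P · e^{tJ} · P⁻¹, and e^{tJ} can be computed block-by-block.

A has Jordan form
J =
  [-3,  1]
  [ 0, -3]
(up to reordering of blocks).

Per-block formulas:
  For a 2×2 Jordan block J_2(-3): exp(t · J_2(-3)) = e^(-3t)·(I + t·N), where N is the 2×2 nilpotent shift.

After assembling e^{tJ} and conjugating by P, we get:

e^{tA} =
  [-2*t*exp(-3*t) + exp(-3*t), 4*t*exp(-3*t)]
  [-t*exp(-3*t), 2*t*exp(-3*t) + exp(-3*t)]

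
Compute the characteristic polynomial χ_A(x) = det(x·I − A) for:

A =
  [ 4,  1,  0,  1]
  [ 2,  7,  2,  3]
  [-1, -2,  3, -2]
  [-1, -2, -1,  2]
x^4 - 16*x^3 + 96*x^2 - 256*x + 256

Expanding det(x·I − A) (e.g. by cofactor expansion or by noting that A is similar to its Jordan form J, which has the same characteristic polynomial as A) gives
  χ_A(x) = x^4 - 16*x^3 + 96*x^2 - 256*x + 256
which factors as (x - 4)^4. The eigenvalues (with algebraic multiplicities) are λ = 4 with multiplicity 4.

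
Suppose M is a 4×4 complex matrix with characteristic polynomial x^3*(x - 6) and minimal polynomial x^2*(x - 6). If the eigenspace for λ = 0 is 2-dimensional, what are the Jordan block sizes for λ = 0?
Block sizes for λ = 0: [2, 1]

Step 1 — from the characteristic polynomial, algebraic multiplicity of λ = 0 is 3. From dim ker(M − (0)·I) = 2, there are exactly 2 Jordan blocks for λ = 0.
Step 2 — from the minimal polynomial, the factor (x − 0)^2 tells us the largest block for λ = 0 has size 2.
Step 3 — with total size 3, 2 blocks, and largest block 2, the block sizes (in nonincreasing order) are [2, 1].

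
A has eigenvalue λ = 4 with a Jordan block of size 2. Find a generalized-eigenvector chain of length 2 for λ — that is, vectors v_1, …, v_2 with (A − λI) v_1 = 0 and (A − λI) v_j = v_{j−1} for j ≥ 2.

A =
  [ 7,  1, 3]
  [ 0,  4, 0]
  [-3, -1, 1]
A Jordan chain for λ = 4 of length 2:
v_1 = (3, 0, -3)ᵀ
v_2 = (1, 0, 0)ᵀ

Let N = A − (4)·I. We want v_2 with N^2 v_2 = 0 but N^1 v_2 ≠ 0; then v_{j-1} := N · v_j for j = 2, …, 2.

Pick v_2 = (1, 0, 0)ᵀ.
Then v_1 = N · v_2 = (3, 0, -3)ᵀ.

Sanity check: (A − (4)·I) v_1 = (0, 0, 0)ᵀ = 0. ✓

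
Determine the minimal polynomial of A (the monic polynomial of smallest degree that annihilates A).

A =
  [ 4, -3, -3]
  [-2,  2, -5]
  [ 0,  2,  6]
x^3 - 12*x^2 + 48*x - 64

The characteristic polynomial is χ_A(x) = (x - 4)^3, so the eigenvalues are known. The minimal polynomial is
  m_A(x) = Π_λ (x − λ)^{k_λ}
where k_λ is the size of the *largest* Jordan block for λ (equivalently, the smallest k with (A − λI)^k v = 0 for every generalised eigenvector v of λ).

  λ = 4: largest Jordan block has size 3, contributing (x − 4)^3

So m_A(x) = (x - 4)^3 = x^3 - 12*x^2 + 48*x - 64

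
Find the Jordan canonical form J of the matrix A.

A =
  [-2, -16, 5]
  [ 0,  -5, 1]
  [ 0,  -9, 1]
J_3(-2)

The characteristic polynomial is
  det(x·I − A) = x^3 + 6*x^2 + 12*x + 8 = (x + 2)^3

Eigenvalues and multiplicities (the geometric multiplicity of λ is n − rank(A − λI), which equals the number of Jordan blocks for λ):
  λ = -2: algebraic multiplicity = 3, geometric multiplicity = 1

Determining the block sizes for each eigenvalue:
  λ = -2: one block (gm = 1), so the single block has size am = 3 → block sizes [3]

Assembling the blocks gives a Jordan form
J =
  [-2,  1,  0]
  [ 0, -2,  1]
  [ 0,  0, -2]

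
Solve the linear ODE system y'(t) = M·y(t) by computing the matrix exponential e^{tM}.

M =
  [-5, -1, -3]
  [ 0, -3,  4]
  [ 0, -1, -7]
e^{tM} =
  [exp(-5*t), t^2*exp(-5*t)/2 - t*exp(-5*t), t^2*exp(-5*t) - 3*t*exp(-5*t)]
  [0, 2*t*exp(-5*t) + exp(-5*t), 4*t*exp(-5*t)]
  [0, -t*exp(-5*t), -2*t*exp(-5*t) + exp(-5*t)]

Strategy: write M = P · J · P⁻¹ where J is a Jordan canonical form, so e^{tM} = P · e^{tJ} · P⁻¹, and e^{tJ} can be computed block-by-block.

M has Jordan form
J =
  [-5,  1,  0]
  [ 0, -5,  1]
  [ 0,  0, -5]
(up to reordering of blocks).

Per-block formulas:
  For a 3×3 Jordan block J_3(-5): exp(t · J_3(-5)) = e^(-5t)·(I + t·N + (t^2/2)·N^2), where N is the 3×3 nilpotent shift.

After assembling e^{tJ} and conjugating by P, we get:

e^{tM} =
  [exp(-5*t), t^2*exp(-5*t)/2 - t*exp(-5*t), t^2*exp(-5*t) - 3*t*exp(-5*t)]
  [0, 2*t*exp(-5*t) + exp(-5*t), 4*t*exp(-5*t)]
  [0, -t*exp(-5*t), -2*t*exp(-5*t) + exp(-5*t)]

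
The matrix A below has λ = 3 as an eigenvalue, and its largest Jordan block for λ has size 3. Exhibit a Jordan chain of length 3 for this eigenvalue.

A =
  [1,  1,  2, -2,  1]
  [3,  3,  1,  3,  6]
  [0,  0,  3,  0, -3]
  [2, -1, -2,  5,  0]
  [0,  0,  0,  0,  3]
A Jordan chain for λ = 3 of length 3:
v_1 = (3, 0, 0, -3, 0)ᵀ
v_2 = (-2, 3, 0, 2, 0)ᵀ
v_3 = (1, 0, 0, 0, 0)ᵀ

Let N = A − (3)·I. We want v_3 with N^3 v_3 = 0 but N^2 v_3 ≠ 0; then v_{j-1} := N · v_j for j = 3, …, 2.

Pick v_3 = (1, 0, 0, 0, 0)ᵀ.
Then v_2 = N · v_3 = (-2, 3, 0, 2, 0)ᵀ.
Then v_1 = N · v_2 = (3, 0, 0, -3, 0)ᵀ.

Sanity check: (A − (3)·I) v_1 = (0, 0, 0, 0, 0)ᵀ = 0. ✓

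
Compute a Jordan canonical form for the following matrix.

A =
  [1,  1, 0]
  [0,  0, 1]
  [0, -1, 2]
J_3(1)

The characteristic polynomial is
  det(x·I − A) = x^3 - 3*x^2 + 3*x - 1 = (x - 1)^3

Eigenvalues and multiplicities (the geometric multiplicity of λ is n − rank(A − λI), which equals the number of Jordan blocks for λ):
  λ = 1: algebraic multiplicity = 3, geometric multiplicity = 1

Determining the block sizes for each eigenvalue:
  λ = 1: one block (gm = 1), so the single block has size am = 3 → block sizes [3]

Assembling the blocks gives a Jordan form
J =
  [1, 1, 0]
  [0, 1, 1]
  [0, 0, 1]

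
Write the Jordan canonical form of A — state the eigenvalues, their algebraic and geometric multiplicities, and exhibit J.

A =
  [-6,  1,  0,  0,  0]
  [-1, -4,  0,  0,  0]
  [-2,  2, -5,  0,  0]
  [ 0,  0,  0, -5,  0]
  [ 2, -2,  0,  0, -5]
J_2(-5) ⊕ J_1(-5) ⊕ J_1(-5) ⊕ J_1(-5)

The characteristic polynomial is
  det(x·I − A) = x^5 + 25*x^4 + 250*x^3 + 1250*x^2 + 3125*x + 3125 = (x + 5)^5

Eigenvalues and multiplicities (the geometric multiplicity of λ is n − rank(A − λI), which equals the number of Jordan blocks for λ):
  λ = -5: algebraic multiplicity = 5, geometric multiplicity = 4

Determining the block sizes for each eigenvalue:
  λ = -5: 4 blocks summing to 5 forces exactly one block of size 2 and the rest size 1 → block sizes [2, 1, 1, 1]

Assembling the blocks gives a Jordan form
J =
  [-5,  1,  0,  0,  0]
  [ 0, -5,  0,  0,  0]
  [ 0,  0, -5,  0,  0]
  [ 0,  0,  0, -5,  0]
  [ 0,  0,  0,  0, -5]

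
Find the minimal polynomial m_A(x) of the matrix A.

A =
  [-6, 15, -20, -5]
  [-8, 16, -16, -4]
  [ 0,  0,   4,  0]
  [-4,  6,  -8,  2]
x^2 - 8*x + 16

The characteristic polynomial is χ_A(x) = (x - 4)^4, so the eigenvalues are known. The minimal polynomial is
  m_A(x) = Π_λ (x − λ)^{k_λ}
where k_λ is the size of the *largest* Jordan block for λ (equivalently, the smallest k with (A − λI)^k v = 0 for every generalised eigenvector v of λ).

  λ = 4: largest Jordan block has size 2, contributing (x − 4)^2

So m_A(x) = (x - 4)^2 = x^2 - 8*x + 16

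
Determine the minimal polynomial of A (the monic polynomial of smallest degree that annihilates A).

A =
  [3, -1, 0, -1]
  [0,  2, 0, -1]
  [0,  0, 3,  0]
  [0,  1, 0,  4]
x^2 - 6*x + 9

The characteristic polynomial is χ_A(x) = (x - 3)^4, so the eigenvalues are known. The minimal polynomial is
  m_A(x) = Π_λ (x − λ)^{k_λ}
where k_λ is the size of the *largest* Jordan block for λ (equivalently, the smallest k with (A − λI)^k v = 0 for every generalised eigenvector v of λ).

  λ = 3: largest Jordan block has size 2, contributing (x − 3)^2

So m_A(x) = (x - 3)^2 = x^2 - 6*x + 9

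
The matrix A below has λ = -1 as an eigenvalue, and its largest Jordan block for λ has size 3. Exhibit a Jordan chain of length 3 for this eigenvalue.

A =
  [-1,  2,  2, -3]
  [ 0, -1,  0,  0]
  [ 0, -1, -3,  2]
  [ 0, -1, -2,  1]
A Jordan chain for λ = -1 of length 3:
v_1 = (1, 0, 0, 0)ᵀ
v_2 = (2, 0, -1, -1)ᵀ
v_3 = (0, 1, 0, 0)ᵀ

Let N = A − (-1)·I. We want v_3 with N^3 v_3 = 0 but N^2 v_3 ≠ 0; then v_{j-1} := N · v_j for j = 3, …, 2.

Pick v_3 = (0, 1, 0, 0)ᵀ.
Then v_2 = N · v_3 = (2, 0, -1, -1)ᵀ.
Then v_1 = N · v_2 = (1, 0, 0, 0)ᵀ.

Sanity check: (A − (-1)·I) v_1 = (0, 0, 0, 0)ᵀ = 0. ✓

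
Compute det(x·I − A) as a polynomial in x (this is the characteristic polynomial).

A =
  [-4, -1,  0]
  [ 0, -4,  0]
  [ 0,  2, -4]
x^3 + 12*x^2 + 48*x + 64

Expanding det(x·I − A) (e.g. by cofactor expansion or by noting that A is similar to its Jordan form J, which has the same characteristic polynomial as A) gives
  χ_A(x) = x^3 + 12*x^2 + 48*x + 64
which factors as (x + 4)^3. The eigenvalues (with algebraic multiplicities) are λ = -4 with multiplicity 3.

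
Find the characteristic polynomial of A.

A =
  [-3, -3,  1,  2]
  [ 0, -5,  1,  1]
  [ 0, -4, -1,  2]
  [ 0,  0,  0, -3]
x^4 + 12*x^3 + 54*x^2 + 108*x + 81

Expanding det(x·I − A) (e.g. by cofactor expansion or by noting that A is similar to its Jordan form J, which has the same characteristic polynomial as A) gives
  χ_A(x) = x^4 + 12*x^3 + 54*x^2 + 108*x + 81
which factors as (x + 3)^4. The eigenvalues (with algebraic multiplicities) are λ = -3 with multiplicity 4.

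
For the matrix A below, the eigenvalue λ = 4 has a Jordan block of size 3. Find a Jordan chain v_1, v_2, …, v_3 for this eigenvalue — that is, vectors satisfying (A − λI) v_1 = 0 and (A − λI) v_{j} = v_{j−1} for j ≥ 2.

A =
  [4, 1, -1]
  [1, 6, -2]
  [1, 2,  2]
A Jordan chain for λ = 4 of length 3:
v_1 = (0, 1, 1)ᵀ
v_2 = (1, 2, 2)ᵀ
v_3 = (0, 1, 0)ᵀ

Let N = A − (4)·I. We want v_3 with N^3 v_3 = 0 but N^2 v_3 ≠ 0; then v_{j-1} := N · v_j for j = 3, …, 2.

Pick v_3 = (0, 1, 0)ᵀ.
Then v_2 = N · v_3 = (1, 2, 2)ᵀ.
Then v_1 = N · v_2 = (0, 1, 1)ᵀ.

Sanity check: (A − (4)·I) v_1 = (0, 0, 0)ᵀ = 0. ✓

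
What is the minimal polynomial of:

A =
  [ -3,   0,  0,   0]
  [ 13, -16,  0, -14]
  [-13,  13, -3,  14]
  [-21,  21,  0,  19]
x^3 - 19*x - 30

The characteristic polynomial is χ_A(x) = (x - 5)*(x + 2)*(x + 3)^2, so the eigenvalues are known. The minimal polynomial is
  m_A(x) = Π_λ (x − λ)^{k_λ}
where k_λ is the size of the *largest* Jordan block for λ (equivalently, the smallest k with (A − λI)^k v = 0 for every generalised eigenvector v of λ).

  λ = -3: largest Jordan block has size 1, contributing (x + 3)
  λ = -2: largest Jordan block has size 1, contributing (x + 2)
  λ = 5: largest Jordan block has size 1, contributing (x − 5)

So m_A(x) = (x - 5)*(x + 2)*(x + 3) = x^3 - 19*x - 30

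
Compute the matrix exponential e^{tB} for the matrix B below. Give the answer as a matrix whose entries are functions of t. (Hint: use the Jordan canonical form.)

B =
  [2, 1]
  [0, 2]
e^{tB} =
  [exp(2*t), t*exp(2*t)]
  [0, exp(2*t)]

Strategy: write B = P · J · P⁻¹ where J is a Jordan canonical form, so e^{tB} = P · e^{tJ} · P⁻¹, and e^{tJ} can be computed block-by-block.

B has Jordan form
J =
  [2, 1]
  [0, 2]
(up to reordering of blocks).

Per-block formulas:
  For a 2×2 Jordan block J_2(2): exp(t · J_2(2)) = e^(2t)·(I + t·N), where N is the 2×2 nilpotent shift.

After assembling e^{tJ} and conjugating by P, we get:

e^{tB} =
  [exp(2*t), t*exp(2*t)]
  [0, exp(2*t)]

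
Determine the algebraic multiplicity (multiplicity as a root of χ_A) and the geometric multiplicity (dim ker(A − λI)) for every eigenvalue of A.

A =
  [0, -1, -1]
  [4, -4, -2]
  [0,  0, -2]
λ = -2: alg = 3, geom = 2

Step 1 — factor the characteristic polynomial to read off the algebraic multiplicities:
  χ_A(x) = (x + 2)^3

Step 2 — compute geometric multiplicities via the rank-nullity identity g(λ) = n − rank(A − λI):
  rank(A − (-2)·I) = 1, so dim ker(A − (-2)·I) = n − 1 = 2

Summary:
  λ = -2: algebraic multiplicity = 3, geometric multiplicity = 2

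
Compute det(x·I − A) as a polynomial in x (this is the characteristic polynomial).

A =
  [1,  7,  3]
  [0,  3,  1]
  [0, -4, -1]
x^3 - 3*x^2 + 3*x - 1

Expanding det(x·I − A) (e.g. by cofactor expansion or by noting that A is similar to its Jordan form J, which has the same characteristic polynomial as A) gives
  χ_A(x) = x^3 - 3*x^2 + 3*x - 1
which factors as (x - 1)^3. The eigenvalues (with algebraic multiplicities) are λ = 1 with multiplicity 3.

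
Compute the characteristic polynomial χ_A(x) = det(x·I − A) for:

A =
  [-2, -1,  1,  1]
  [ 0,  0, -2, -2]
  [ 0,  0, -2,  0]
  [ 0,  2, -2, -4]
x^4 + 8*x^3 + 24*x^2 + 32*x + 16

Expanding det(x·I − A) (e.g. by cofactor expansion or by noting that A is similar to its Jordan form J, which has the same characteristic polynomial as A) gives
  χ_A(x) = x^4 + 8*x^3 + 24*x^2 + 32*x + 16
which factors as (x + 2)^4. The eigenvalues (with algebraic multiplicities) are λ = -2 with multiplicity 4.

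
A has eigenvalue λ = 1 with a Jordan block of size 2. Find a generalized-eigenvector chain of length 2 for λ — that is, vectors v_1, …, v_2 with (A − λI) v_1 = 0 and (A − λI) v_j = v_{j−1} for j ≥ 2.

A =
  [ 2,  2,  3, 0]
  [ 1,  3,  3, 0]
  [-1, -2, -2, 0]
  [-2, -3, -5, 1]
A Jordan chain for λ = 1 of length 2:
v_1 = (1, 1, -1, -2)ᵀ
v_2 = (1, 0, 0, 0)ᵀ

Let N = A − (1)·I. We want v_2 with N^2 v_2 = 0 but N^1 v_2 ≠ 0; then v_{j-1} := N · v_j for j = 2, …, 2.

Pick v_2 = (1, 0, 0, 0)ᵀ.
Then v_1 = N · v_2 = (1, 1, -1, -2)ᵀ.

Sanity check: (A − (1)·I) v_1 = (0, 0, 0, 0)ᵀ = 0. ✓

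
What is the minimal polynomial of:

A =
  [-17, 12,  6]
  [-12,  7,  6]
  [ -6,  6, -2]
x^2 + 7*x + 10

The characteristic polynomial is χ_A(x) = (x + 2)*(x + 5)^2, so the eigenvalues are known. The minimal polynomial is
  m_A(x) = Π_λ (x − λ)^{k_λ}
where k_λ is the size of the *largest* Jordan block for λ (equivalently, the smallest k with (A − λI)^k v = 0 for every generalised eigenvector v of λ).

  λ = -5: largest Jordan block has size 1, contributing (x + 5)
  λ = -2: largest Jordan block has size 1, contributing (x + 2)

So m_A(x) = (x + 2)*(x + 5) = x^2 + 7*x + 10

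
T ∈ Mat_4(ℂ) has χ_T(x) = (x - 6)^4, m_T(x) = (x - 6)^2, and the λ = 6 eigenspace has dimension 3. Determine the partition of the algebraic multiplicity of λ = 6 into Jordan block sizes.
Block sizes for λ = 6: [2, 1, 1]

Step 1 — from the characteristic polynomial, algebraic multiplicity of λ = 6 is 4. From dim ker(T − (6)·I) = 3, there are exactly 3 Jordan blocks for λ = 6.
Step 2 — from the minimal polynomial, the factor (x − 6)^2 tells us the largest block for λ = 6 has size 2.
Step 3 — with total size 4, 3 blocks, and largest block 2, the block sizes (in nonincreasing order) are [2, 1, 1].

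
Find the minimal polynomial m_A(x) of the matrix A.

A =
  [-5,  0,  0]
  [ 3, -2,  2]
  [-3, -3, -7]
x^2 + 9*x + 20

The characteristic polynomial is χ_A(x) = (x + 4)*(x + 5)^2, so the eigenvalues are known. The minimal polynomial is
  m_A(x) = Π_λ (x − λ)^{k_λ}
where k_λ is the size of the *largest* Jordan block for λ (equivalently, the smallest k with (A − λI)^k v = 0 for every generalised eigenvector v of λ).

  λ = -5: largest Jordan block has size 1, contributing (x + 5)
  λ = -4: largest Jordan block has size 1, contributing (x + 4)

So m_A(x) = (x + 4)*(x + 5) = x^2 + 9*x + 20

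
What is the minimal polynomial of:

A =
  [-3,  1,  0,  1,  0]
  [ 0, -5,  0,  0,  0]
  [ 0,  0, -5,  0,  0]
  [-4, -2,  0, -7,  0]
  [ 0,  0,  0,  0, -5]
x^2 + 10*x + 25

The characteristic polynomial is χ_A(x) = (x + 5)^5, so the eigenvalues are known. The minimal polynomial is
  m_A(x) = Π_λ (x − λ)^{k_λ}
where k_λ is the size of the *largest* Jordan block for λ (equivalently, the smallest k with (A − λI)^k v = 0 for every generalised eigenvector v of λ).

  λ = -5: largest Jordan block has size 2, contributing (x + 5)^2

So m_A(x) = (x + 5)^2 = x^2 + 10*x + 25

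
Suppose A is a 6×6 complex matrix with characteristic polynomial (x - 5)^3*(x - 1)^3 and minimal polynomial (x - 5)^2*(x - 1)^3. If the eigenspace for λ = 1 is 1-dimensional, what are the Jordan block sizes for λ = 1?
Block sizes for λ = 1: [3]

Step 1 — from the characteristic polynomial, algebraic multiplicity of λ = 1 is 3. From dim ker(A − (1)·I) = 1, there are exactly 1 Jordan blocks for λ = 1.
Step 2 — from the minimal polynomial, the factor (x − 1)^3 tells us the largest block for λ = 1 has size 3.
Step 3 — with total size 3, 1 blocks, and largest block 3, the block sizes (in nonincreasing order) are [3].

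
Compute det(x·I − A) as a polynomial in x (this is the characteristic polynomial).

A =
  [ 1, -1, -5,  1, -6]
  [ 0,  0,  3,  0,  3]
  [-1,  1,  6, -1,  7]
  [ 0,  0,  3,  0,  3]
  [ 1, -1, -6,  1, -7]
x^5

Expanding det(x·I − A) (e.g. by cofactor expansion or by noting that A is similar to its Jordan form J, which has the same characteristic polynomial as A) gives
  χ_A(x) = x^5
which factors as x^5. The eigenvalues (with algebraic multiplicities) are λ = 0 with multiplicity 5.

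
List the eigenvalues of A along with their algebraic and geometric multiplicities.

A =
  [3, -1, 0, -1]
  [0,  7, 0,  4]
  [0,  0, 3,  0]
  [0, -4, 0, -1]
λ = 3: alg = 4, geom = 3

Step 1 — factor the characteristic polynomial to read off the algebraic multiplicities:
  χ_A(x) = (x - 3)^4

Step 2 — compute geometric multiplicities via the rank-nullity identity g(λ) = n − rank(A − λI):
  rank(A − (3)·I) = 1, so dim ker(A − (3)·I) = n − 1 = 3

Summary:
  λ = 3: algebraic multiplicity = 4, geometric multiplicity = 3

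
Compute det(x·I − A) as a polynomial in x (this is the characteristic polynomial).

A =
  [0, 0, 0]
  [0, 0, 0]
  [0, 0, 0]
x^3

Expanding det(x·I − A) (e.g. by cofactor expansion or by noting that A is similar to its Jordan form J, which has the same characteristic polynomial as A) gives
  χ_A(x) = x^3
which factors as x^3. The eigenvalues (with algebraic multiplicities) are λ = 0 with multiplicity 3.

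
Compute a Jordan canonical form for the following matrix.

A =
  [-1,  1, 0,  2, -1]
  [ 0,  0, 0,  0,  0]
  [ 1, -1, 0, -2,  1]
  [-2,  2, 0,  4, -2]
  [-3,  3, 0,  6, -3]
J_2(0) ⊕ J_1(0) ⊕ J_1(0) ⊕ J_1(0)

The characteristic polynomial is
  det(x·I − A) = x^5

Eigenvalues and multiplicities (the geometric multiplicity of λ is n − rank(A − λI), which equals the number of Jordan blocks for λ):
  λ = 0: algebraic multiplicity = 5, geometric multiplicity = 4

Determining the block sizes for each eigenvalue:
  λ = 0: 4 blocks summing to 5 forces exactly one block of size 2 and the rest size 1 → block sizes [2, 1, 1, 1]

Assembling the blocks gives a Jordan form
J =
  [0, 1, 0, 0, 0]
  [0, 0, 0, 0, 0]
  [0, 0, 0, 0, 0]
  [0, 0, 0, 0, 0]
  [0, 0, 0, 0, 0]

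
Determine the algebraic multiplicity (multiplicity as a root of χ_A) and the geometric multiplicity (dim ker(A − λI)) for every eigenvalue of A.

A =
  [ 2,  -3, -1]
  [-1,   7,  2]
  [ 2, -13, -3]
λ = 2: alg = 3, geom = 1

Step 1 — factor the characteristic polynomial to read off the algebraic multiplicities:
  χ_A(x) = (x - 2)^3

Step 2 — compute geometric multiplicities via the rank-nullity identity g(λ) = n − rank(A − λI):
  rank(A − (2)·I) = 2, so dim ker(A − (2)·I) = n − 2 = 1

Summary:
  λ = 2: algebraic multiplicity = 3, geometric multiplicity = 1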